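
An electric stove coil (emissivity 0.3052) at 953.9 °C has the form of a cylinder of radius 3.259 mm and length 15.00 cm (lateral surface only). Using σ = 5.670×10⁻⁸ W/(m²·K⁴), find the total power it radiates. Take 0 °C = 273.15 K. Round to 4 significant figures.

T = 953.9 °C + 273.15 = 1227.05 K.
Lateral area A = 2πrL = 2π×3.259×10⁻³×0.1500 = 3.07154×10⁻³ m².
P = εσAT⁴ = 0.3052 × 5.670×10⁻⁸ × 3.07154×10⁻³ × (1227.05)⁴ = 120.5 W.

P ≈ 120.5 W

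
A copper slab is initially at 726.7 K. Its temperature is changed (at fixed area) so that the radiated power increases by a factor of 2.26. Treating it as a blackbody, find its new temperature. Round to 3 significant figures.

T₂ ≈ 891 K

P ∝ T⁴, so T₂/T₁ = (P₂/P₁)^(1/4) = (2.26)^(1/4) = 1.22610.
T₂ = 726.7 × 1.22610 = 891 K.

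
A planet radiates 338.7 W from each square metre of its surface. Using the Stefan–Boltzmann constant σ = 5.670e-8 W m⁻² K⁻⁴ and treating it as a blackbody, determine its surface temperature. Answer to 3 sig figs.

I = σT⁴, so T = (I/σ)^(1/4) = (338.7/(5.670×10⁻⁸))^(1/4) = 278 K.

T ≈ 278 K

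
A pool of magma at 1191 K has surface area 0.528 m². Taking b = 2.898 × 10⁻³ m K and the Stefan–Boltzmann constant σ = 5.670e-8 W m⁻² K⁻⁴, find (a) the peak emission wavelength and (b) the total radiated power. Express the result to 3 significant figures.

(a) λ_max = b/T = 2.898×10⁻³/1191 = 2.433×10⁻⁶ m = 2.43×10³ nm.
Area A = 0.528 m².
(b) P = σAT⁴ = 5.670×10⁻⁸×0.528×(1191)⁴ = 6.02×10⁴ W.

λ_max ≈ 2.43×10³ nm; P ≈ 6.02×10⁴ W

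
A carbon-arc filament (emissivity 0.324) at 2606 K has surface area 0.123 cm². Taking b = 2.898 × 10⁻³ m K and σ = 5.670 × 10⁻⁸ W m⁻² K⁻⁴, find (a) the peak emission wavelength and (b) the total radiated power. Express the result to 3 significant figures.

λ_max ≈ 1.11×10³ nm; P ≈ 10.4 W

(a) λ_max = b/T = 2.898×10⁻³/2606 = 1.112×10⁻⁶ m = 1.11×10³ nm.
Area A = 0.123 cm² = 1.23×10⁻⁵ m².
(b) P = εσAT⁴ = 0.324×5.670×10⁻⁸×1.23×10⁻⁵×(2606)⁴ = 10.4 W.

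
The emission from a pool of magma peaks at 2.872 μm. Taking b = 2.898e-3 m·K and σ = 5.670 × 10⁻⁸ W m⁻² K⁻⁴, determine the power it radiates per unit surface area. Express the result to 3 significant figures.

Wien's law: T = b/λ_max = 2.898×10⁻³/2.872×10⁻⁶ = 1009.05 K.
Then I = σT⁴ = 5.670×10⁻⁸×(1009.05)⁴ = 5.88×10⁴ W/m².

I ≈ 5.88×10⁴ W/m²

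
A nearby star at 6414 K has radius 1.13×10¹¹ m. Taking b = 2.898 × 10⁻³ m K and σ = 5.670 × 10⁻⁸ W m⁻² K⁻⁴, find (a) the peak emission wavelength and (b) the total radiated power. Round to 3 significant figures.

(a) λ_max = b/T = 2.898×10⁻³/6414 = 4.518×10⁻⁷ m = 0.452 μm.
Surface area A = 4πR² = 4π(1.13×10¹¹ m)² = 1.60460×10²³ m².
(b) P = σAT⁴ = 5.670×10⁻⁸×1.60460×10²³×(6414)⁴ = 1.54×10³¹ W.

λ_max ≈ 0.452 μm; P ≈ 1.54×10³¹ W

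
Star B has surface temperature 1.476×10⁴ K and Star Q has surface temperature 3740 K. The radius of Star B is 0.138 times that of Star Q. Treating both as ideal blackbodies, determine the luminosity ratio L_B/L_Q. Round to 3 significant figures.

L ∝ R²T⁴, so L_B/L_Q = (R_B/R_Q)²(T_B/T_Q)⁴ = (0.138)² × (1.476×10⁴/3740)⁴ = 0.019044 × 242.582 = 4.62.

L_B/L_Q ≈ 4.62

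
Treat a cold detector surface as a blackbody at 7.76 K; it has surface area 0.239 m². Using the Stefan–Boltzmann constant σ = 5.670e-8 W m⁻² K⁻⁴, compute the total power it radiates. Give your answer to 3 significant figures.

P ≈ 4.91×10⁻⁵ W

Area A = 0.239 m².
P = σAT⁴ = 5.670×10⁻⁸ × 0.239 × (7.76)⁴ = 4.91×10⁻⁵ W.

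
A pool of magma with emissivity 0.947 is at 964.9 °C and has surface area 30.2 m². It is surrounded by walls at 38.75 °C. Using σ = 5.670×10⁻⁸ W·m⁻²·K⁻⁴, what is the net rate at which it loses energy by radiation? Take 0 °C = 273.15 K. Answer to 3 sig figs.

T = 964.9 °C + 273.15 = 1238.05 K.
Surroundings: T = 38.75 °C + 273.15 = 311.90 K.
Area A = 30.2 m².
Net radiated power P_net = εσA(T⁴ − T₀⁴) = 0.947×5.670×10⁻⁸×30.2×(1238.05⁴ − 311.90⁴).
T⁴ − T₀⁴ = 2.34938×10¹² − 9.46371×10⁹ = 2.33992×10¹² K⁴, so P_net = 3.79×10⁶ W.

Net loss ≈ 3.79×10⁶ W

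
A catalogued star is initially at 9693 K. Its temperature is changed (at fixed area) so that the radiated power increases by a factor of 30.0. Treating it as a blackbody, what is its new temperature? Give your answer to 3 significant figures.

P ∝ T⁴, so T₂/T₁ = (P₂/P₁)^(1/4) = (30.0)^(1/4) = 2.34035.
T₂ = 9693 × 2.34035 = 2.27×10⁴ K.

T₂ ≈ 2.27×10⁴ K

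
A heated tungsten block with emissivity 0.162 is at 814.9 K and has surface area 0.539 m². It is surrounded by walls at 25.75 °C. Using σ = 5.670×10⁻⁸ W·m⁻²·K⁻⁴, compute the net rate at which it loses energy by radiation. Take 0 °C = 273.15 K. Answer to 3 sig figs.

Net loss ≈ 2.14×10³ W

Surroundings: T = 25.75 °C + 273.15 = 298.90 K.
Area A = 0.539 m².
Net radiated power P_net = εσA(T⁴ − T₀⁴) = 0.162×5.670×10⁻⁸×0.539×(814.9⁴ − 298.90⁴).
T⁴ − T₀⁴ = 4.40978×10¹¹ − 7.98185×10⁹ = 4.32996×10¹¹ K⁴, so P_net = 2.14×10³ W.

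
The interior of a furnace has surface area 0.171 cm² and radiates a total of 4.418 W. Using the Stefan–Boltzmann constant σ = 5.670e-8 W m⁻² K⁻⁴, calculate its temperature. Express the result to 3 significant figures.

T ≈ 1.46×10³ K

Area A = 0.171 cm² = 1.71×10⁻⁵ m².
P = σAT⁴ ⇒ T = (P/(σA))^(1/4) = (4.418/(5.670×10⁻⁸×1.71×10⁻⁵))^(1/4) = 1.46×10³ K.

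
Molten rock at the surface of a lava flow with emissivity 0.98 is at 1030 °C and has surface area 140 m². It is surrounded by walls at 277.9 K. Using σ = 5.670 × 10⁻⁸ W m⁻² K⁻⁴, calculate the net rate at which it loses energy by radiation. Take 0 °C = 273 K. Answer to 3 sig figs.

Net loss ≈ 2.24×10⁷ W

T = 1030 °C + 273 = 1303 K.
Area A = 140 m².
Net radiated power P_net = εσA(T⁴ − T₀⁴) = 0.98×5.670×10⁻⁸×140×(1303⁴ − 277.9⁴).
T⁴ − T₀⁴ = 2.88256×10¹² − 5.96423×10⁹ = 2.87660×10¹² K⁴, so P_net = 2.24×10⁷ W.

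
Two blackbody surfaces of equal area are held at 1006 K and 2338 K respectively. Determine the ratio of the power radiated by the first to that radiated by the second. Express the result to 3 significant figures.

With equal areas, P₁/P₂ = (T₁/T₂)⁴ = (1006/2338)⁴ = 0.0343.

P₁/P₂ ≈ 0.0343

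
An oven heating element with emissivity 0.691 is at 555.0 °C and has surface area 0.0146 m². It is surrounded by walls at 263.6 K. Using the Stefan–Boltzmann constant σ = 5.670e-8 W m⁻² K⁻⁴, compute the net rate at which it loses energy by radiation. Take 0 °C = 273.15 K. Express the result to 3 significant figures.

T = 555.0 °C + 273.15 = 828.15 K.
Area A = 0.0146 m².
Net radiated power P_net = εσA(T⁴ − T₀⁴) = 0.691×5.670×10⁻⁸×0.0146×(828.15⁴ − 263.6⁴).
T⁴ − T₀⁴ = 4.70366×10¹¹ − 4.82816×10⁹ = 4.65538×10¹¹ K⁴, so P_net = 266 W.

Net loss ≈ 266 W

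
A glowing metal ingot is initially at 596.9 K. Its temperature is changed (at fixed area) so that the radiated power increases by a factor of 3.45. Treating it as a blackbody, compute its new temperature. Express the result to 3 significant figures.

T₂ ≈ 813 K

P ∝ T⁴, so T₂/T₁ = (P₂/P₁)^(1/4) = (3.45)^(1/4) = 1.36287.
T₂ = 596.9 × 1.36287 = 813 K.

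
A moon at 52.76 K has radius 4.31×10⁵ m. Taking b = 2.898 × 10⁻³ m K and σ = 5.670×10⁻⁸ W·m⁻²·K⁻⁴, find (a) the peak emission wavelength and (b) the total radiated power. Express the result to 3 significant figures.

(a) λ_max = b/T = 2.898×10⁻³/52.76 = 5.493×10⁻⁵ m = 54.9 μm.
Surface area A = 4πR² = 4π(4.31×10⁵ m)² = 2.33434×10¹² m².
(b) P = σAT⁴ = 5.670×10⁻⁸×2.33434×10¹²×(52.76)⁴ = 1.03×10¹² W.

λ_max ≈ 54.9 μm; P ≈ 1.03×10¹² W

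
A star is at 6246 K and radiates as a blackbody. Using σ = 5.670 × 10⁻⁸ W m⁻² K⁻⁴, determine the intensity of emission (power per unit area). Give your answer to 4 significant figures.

I ≈ 8.630×10⁷ W/m²

Stefan–Boltzmann: I = σT⁴ = 5.670×10⁻⁸ × (6246)⁴ = 8.630×10⁷ W/m².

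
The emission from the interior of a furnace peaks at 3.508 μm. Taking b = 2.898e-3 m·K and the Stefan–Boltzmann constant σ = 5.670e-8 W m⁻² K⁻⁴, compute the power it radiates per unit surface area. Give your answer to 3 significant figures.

I ≈ 2.64×10⁴ W/m²

Wien's law: T = b/λ_max = 2.898×10⁻³/3.508×10⁻⁶ = 826.112 K.
Then I = σT⁴ = 5.670×10⁻⁸×(826.112)⁴ = 2.64×10⁴ W/m².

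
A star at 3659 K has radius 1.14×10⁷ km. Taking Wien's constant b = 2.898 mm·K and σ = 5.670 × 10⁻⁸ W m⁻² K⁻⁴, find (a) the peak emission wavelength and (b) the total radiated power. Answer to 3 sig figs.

λ_max ≈ 0.792 μm; P ≈ 1.66×10²⁸ W

(a) λ_max = b/T = 2.898×10⁻³/3659 = 7.920×10⁻⁷ m = 0.792 μm.
Surface area A = 4πR² = 4π(1.14×10¹⁰ m)² = 1.63313×10²¹ m².
(b) P = σAT⁴ = 5.670×10⁻⁸×1.63313×10²¹×(3659)⁴ = 1.66×10²⁸ W.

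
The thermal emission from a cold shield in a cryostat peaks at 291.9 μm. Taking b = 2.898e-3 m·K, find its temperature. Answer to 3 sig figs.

T ≈ 9.93 K

Wien's law gives T = b/λ_max = (2.898×10⁻³ m·K)/(2.919×10⁻⁴ m) = 9.93 K.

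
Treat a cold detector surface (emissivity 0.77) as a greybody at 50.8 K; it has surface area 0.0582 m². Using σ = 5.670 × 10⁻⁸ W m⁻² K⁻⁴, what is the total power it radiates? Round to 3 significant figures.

Area A = 0.0582 m².
P = εσAT⁴ = 0.77 × 5.670×10⁻⁸ × 0.0582 × (50.8)⁴ = 0.0169 W.

P ≈ 0.0169 W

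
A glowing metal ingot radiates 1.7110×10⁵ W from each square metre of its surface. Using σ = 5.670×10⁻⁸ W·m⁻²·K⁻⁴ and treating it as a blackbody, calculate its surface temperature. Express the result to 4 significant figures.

I = σT⁴, so T = (I/σ)^(1/4) = (1.7110×10⁵/(5.670×10⁻⁸))^(1/4) = 1318 K.

T ≈ 1318 K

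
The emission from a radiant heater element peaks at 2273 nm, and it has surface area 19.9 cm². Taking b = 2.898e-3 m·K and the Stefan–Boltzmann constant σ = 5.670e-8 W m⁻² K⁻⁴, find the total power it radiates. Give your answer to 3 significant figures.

P ≈ 298 W

Wien's law: T = b/λ_max = 2.898×10⁻³/2.273×10⁻⁶ = 1274.97 K.
Area A = 19.9 cm² = 1.99×10⁻³ m².
Then P = σAT⁴ = 5.670×10⁻⁸×1.99×10⁻³×(1274.97)⁴ = 298 W.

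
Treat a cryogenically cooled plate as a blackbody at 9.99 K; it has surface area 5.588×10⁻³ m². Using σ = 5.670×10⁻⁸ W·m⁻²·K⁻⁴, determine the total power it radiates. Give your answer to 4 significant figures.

Area A = 5.588×10⁻³ m².
P = σAT⁴ = 5.670×10⁻⁸ × 5.588×10⁻³ × (9.99)⁴ = 3.156×10⁻⁶ W.

P ≈ 3.156×10⁻⁶ W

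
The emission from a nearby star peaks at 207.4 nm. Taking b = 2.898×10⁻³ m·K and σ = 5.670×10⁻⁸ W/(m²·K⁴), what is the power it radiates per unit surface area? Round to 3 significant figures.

Wien's law: T = b/λ_max = 2.898×10⁻³/2.074×10⁻⁷ = 13973.0 K.
Then I = σT⁴ = 5.670×10⁻⁸×(13973.0)⁴ = 2.16×10⁹ W/m².

I ≈ 2.16×10⁹ W/m²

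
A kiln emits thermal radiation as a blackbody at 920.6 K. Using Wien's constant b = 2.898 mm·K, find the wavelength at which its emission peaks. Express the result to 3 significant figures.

λ_max ≈ 3.15 μm

Wien's displacement law: λ_max = b/T = (2.898×10⁻³ m·K)/(920.6 K) = 3.148×10⁻⁶ m.
That is 3.15 μm, in the infrared range.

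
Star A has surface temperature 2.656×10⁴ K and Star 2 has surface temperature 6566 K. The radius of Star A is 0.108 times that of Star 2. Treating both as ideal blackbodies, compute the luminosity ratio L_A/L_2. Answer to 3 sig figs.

L_A/L_2 ≈ 3.12

L ∝ R²T⁴, so L_A/L_2 = (R_A/R_2)²(T_A/T_2)⁴ = (0.108)² × (2.656×10⁴/6566)⁴ = 0.011664 × 267.737 = 3.12.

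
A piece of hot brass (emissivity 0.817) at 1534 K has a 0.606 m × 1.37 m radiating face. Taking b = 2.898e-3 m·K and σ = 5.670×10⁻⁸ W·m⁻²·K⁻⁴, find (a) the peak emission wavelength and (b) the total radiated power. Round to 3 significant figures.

λ_max ≈ 1.89×10³ nm; P ≈ 2.13×10⁵ W

(a) λ_max = b/T = 2.898×10⁻³/1534 = 1.889×10⁻⁶ m = 1.89×10³ nm.
Area A = 0.606 × 1.37 = 0.83022 m².
(b) P = εσAT⁴ = 0.817×5.670×10⁻⁸×0.83022×(1534)⁴ = 2.13×10⁵ W.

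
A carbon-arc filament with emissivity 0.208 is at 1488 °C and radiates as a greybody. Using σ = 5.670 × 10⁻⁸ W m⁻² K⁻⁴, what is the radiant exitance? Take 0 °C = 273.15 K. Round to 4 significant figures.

T = 1488 °C + 273.15 = 1761.15 K.
Stefan–Boltzmann: I = εσT⁴ = 0.208 × 5.670×10⁻⁸ × (1761.15)⁴ = 1.135×10⁵ W/m².

I ≈ 1.135×10⁵ W/m²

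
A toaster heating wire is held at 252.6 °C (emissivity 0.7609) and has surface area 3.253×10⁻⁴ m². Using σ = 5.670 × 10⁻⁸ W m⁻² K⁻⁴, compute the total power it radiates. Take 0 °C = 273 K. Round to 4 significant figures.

T = 252.6 °C + 273 = 525.6 K.
Area A = 3.253×10⁻⁴ m².
P = εσAT⁴ = 0.7609 × 5.670×10⁻⁸ × 3.253×10⁻⁴ × (525.6)⁴ = 1.071 W.

P ≈ 1.071 W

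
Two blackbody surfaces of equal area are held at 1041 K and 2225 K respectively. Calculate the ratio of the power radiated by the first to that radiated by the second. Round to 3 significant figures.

With equal areas, P₁/P₂ = (T₁/T₂)⁴ = (1041/2225)⁴ = 0.0479.

P₁/P₂ ≈ 0.0479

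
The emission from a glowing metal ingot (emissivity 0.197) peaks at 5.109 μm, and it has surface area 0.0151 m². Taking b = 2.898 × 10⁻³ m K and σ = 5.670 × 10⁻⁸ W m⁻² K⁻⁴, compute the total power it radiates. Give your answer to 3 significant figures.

P ≈ 17.5 W

Wien's law: T = b/λ_max = 2.898×10⁻³/5.109×10⁻⁶ = 567.234 K.
Area A = 0.0151 m².
Then P = εσAT⁴ = 0.197×5.670×10⁻⁸×0.0151×(567.234)⁴ = 17.5 W.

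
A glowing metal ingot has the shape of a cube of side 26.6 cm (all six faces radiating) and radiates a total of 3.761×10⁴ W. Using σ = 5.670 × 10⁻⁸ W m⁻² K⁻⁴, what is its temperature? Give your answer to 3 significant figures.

T ≈ 1.12×10³ K

Area A = 6s² = 6×(0.266 m)² = 0.424536 m².
P = σAT⁴ ⇒ T = (P/(σA))^(1/4) = (3.761×10⁴/(5.670×10⁻⁸×0.424536))^(1/4) = 1.12×10³ K.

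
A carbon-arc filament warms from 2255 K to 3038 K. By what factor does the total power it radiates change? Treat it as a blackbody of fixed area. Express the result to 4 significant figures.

P ∝ T⁴, so P₂/P₁ = (T₂/T₁)⁴ = (3038/2255)⁴ = (1.34723)⁴ = 3.294.

P₂/P₁ ≈ 3.294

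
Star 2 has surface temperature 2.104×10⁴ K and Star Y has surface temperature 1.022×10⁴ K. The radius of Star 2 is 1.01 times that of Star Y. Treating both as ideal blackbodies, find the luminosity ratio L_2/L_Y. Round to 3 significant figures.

L ∝ R²T⁴, so L_2/L_Y = (R_2/R_Y)²(T_2/T_Y)⁴ = (1.01)² × (2.104×10⁴/1.022×10⁴)⁴ = 1.0201 × 17.9630 = 18.3.

L_2/L_Y ≈ 18.3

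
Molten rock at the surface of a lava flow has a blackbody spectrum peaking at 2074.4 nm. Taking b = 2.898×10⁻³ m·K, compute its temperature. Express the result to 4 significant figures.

T ≈ 1397 K

Wien's law gives T = b/λ_max = (2.898×10⁻³ m·K)/(2.0744×10⁻⁶ m) = 1397 K.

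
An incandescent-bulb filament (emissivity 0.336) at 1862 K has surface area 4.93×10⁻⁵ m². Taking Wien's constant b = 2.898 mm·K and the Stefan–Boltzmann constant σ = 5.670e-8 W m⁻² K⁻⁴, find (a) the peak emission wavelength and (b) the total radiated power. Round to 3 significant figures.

(a) λ_max = b/T = 2.898×10⁻³/1862 = 1.556×10⁻⁶ m = 1.56 μm.
Area A = 4.93×10⁻⁵ m².
(b) P = εσAT⁴ = 0.336×5.670×10⁻⁸×4.93×10⁻⁵×(1862)⁴ = 11.3 W.

λ_max ≈ 1.56 μm; P ≈ 11.3 W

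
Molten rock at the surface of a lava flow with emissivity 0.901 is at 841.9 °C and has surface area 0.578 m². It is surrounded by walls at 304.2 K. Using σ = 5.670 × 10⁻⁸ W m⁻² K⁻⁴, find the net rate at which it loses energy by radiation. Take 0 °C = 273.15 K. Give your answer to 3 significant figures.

T = 841.9 °C + 273.15 = 1115.05 K.
Area A = 0.578 m².
Net radiated power P_net = εσA(T⁴ − T₀⁴) = 0.901×5.670×10⁻⁸×0.578×(1115.05⁴ − 304.2⁴).
T⁴ − T₀⁴ = 1.54589×10¹² − 8.56321×10⁹ = 1.53733×10¹² K⁴, so P_net = 4.54×10⁴ W.

Net loss ≈ 4.54×10⁴ W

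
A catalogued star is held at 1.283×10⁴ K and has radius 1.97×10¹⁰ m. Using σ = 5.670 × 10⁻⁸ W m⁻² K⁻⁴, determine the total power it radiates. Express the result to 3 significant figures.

P ≈ 7.49×10³⁰ W

Surface area A = 4πR² = 4π(1.97×10¹⁰ m)² = 4.87688×10²¹ m².
P = σAT⁴ = 5.670×10⁻⁸ × 4.87688×10²¹ × (1.283×10⁴)⁴ = 7.49×10³⁰ W.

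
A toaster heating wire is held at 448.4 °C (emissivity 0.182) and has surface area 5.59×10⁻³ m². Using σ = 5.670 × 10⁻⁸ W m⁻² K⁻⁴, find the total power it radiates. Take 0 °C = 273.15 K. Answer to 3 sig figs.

P ≈ 15.6 W

T = 448.4 °C + 273.15 = 721.55 K.
Area A = 5.59×10⁻³ m².
P = εσAT⁴ = 0.182 × 5.670×10⁻⁸ × 5.59×10⁻³ × (721.55)⁴ = 15.6 W.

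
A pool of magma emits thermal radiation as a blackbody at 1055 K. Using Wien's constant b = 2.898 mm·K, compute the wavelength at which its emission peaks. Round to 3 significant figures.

Wien's displacement law: λ_max = b/T = (2.898×10⁻³ m·K)/(1055 K) = 2.747×10⁻⁶ m.
That is 2.75 μm, in the infrared range.

λ_max ≈ 2.75 μm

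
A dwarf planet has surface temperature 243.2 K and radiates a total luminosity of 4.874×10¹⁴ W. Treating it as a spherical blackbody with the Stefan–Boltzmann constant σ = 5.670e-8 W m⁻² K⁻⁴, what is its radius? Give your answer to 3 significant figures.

R ≈ 4.42×10⁵ m

L = 4πR²σT⁴ ⇒ R = √(L/(4πσT⁴)).
σT⁴ = 198.352 W/m², so R = √(4.874×10¹⁴/(4π×198.352)) = 4.42×10⁵ m.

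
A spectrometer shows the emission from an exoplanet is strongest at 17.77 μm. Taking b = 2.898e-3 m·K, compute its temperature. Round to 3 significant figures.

Wien's law gives T = b/λ_max = (2.898×10⁻³ m·K)/(1.777×10⁻⁵ m) = 163 K.

T ≈ 163 K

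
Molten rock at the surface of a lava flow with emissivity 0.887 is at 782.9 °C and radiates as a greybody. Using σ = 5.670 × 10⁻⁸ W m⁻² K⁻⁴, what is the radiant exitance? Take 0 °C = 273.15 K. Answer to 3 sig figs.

T = 782.9 °C + 273.15 = 1056.05 K.
Stefan–Boltzmann: I = εσT⁴ = 0.887 × 5.670×10⁻⁸ × (1056.05)⁴ = 6.26×10⁴ W/m².

I ≈ 6.26×10⁴ W/m²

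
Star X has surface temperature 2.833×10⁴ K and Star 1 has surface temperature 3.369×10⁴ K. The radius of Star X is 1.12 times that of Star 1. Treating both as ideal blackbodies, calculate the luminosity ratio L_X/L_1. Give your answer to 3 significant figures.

L ∝ R²T⁴, so L_X/L_1 = (R_X/R_1)²(T_X/T_1)⁴ = (1.12)² × (2.833×10⁴/3.369×10⁴)⁴ = 1.2544 × 0.500014 = 0.627.

L_X/L_1 ≈ 0.627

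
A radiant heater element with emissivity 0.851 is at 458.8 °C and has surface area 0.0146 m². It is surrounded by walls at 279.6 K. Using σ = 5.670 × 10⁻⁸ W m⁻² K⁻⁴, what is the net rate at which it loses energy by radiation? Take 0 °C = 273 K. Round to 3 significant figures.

T = 458.8 °C + 273 = 731.8 K.
Area A = 0.0146 m².
Net radiated power P_net = εσA(T⁴ − T₀⁴) = 0.851×5.670×10⁻⁸×0.0146×(731.8⁴ − 279.6⁴).
T⁴ − T₀⁴ = 2.86794×10¹¹ − 6.11151×10⁹ = 2.80682×10¹¹ K⁴, so P_net = 198 W.

Net loss ≈ 198 W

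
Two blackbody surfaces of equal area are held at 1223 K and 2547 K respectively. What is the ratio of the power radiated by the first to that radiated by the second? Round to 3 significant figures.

P₁/P₂ ≈ 0.0532

With equal areas, P₁/P₂ = (T₁/T₂)⁴ = (1223/2547)⁴ = 0.0532.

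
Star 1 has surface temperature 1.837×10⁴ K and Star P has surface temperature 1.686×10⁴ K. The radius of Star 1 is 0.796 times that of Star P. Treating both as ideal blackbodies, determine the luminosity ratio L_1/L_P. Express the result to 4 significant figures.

L ∝ R²T⁴, so L_1/L_P = (R_1/R_P)²(T_1/T_P)⁴ = (0.796)² × (1.837×10⁴/1.686×10⁴)⁴ = 0.633616 × 1.40931 = 0.8930.

L_1/L_P ≈ 0.8930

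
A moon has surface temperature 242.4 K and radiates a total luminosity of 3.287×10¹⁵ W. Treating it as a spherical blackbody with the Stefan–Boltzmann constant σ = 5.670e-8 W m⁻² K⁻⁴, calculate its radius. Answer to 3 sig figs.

R ≈ 1.16×10⁶ m

L = 4πR²σT⁴ ⇒ R = √(L/(4πσT⁴)).
σT⁴ = 195.755 W/m², so R = √(3.287×10¹⁵/(4π×195.755)) = 1.16×10⁶ m.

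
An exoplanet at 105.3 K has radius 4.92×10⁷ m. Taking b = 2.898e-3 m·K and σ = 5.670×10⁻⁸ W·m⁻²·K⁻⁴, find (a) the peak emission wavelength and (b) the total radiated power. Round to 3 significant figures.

λ_max ≈ 27.5 μm; P ≈ 2.12×10¹⁷ W

(a) λ_max = b/T = 2.898×10⁻³/105.3 = 2.752×10⁻⁵ m = 27.5 μm.
Surface area A = 4πR² = 4π(4.92×10⁷ m)² = 3.04187×10¹⁶ m².
(b) P = σAT⁴ = 5.670×10⁻⁸×3.04187×10¹⁶×(105.3)⁴ = 2.12×10¹⁷ W.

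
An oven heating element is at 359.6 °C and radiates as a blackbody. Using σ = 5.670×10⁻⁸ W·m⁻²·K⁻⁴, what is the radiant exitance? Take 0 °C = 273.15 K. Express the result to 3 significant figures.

T = 359.6 °C + 273.15 = 632.75 K.
Stefan–Boltzmann: I = σT⁴ = 5.670×10⁻⁸ × (632.75)⁴ = 9.09×10³ W/m².

I ≈ 9.09×10³ W/m²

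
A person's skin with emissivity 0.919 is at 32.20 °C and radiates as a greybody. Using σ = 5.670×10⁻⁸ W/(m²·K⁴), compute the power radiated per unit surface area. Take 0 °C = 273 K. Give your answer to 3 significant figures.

I ≈ 452 W/m²

T = 32.20 °C + 273 = 305.20 K.
Stefan–Boltzmann: I = εσT⁴ = 0.919 × 5.670×10⁻⁸ × (305.20)⁴ = 452 W/m².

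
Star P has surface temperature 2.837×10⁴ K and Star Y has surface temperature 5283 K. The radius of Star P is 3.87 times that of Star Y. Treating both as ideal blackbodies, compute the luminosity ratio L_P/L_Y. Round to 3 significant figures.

L ∝ R²T⁴, so L_P/L_Y = (R_P/R_Y)²(T_P/T_Y)⁴ = (3.87)² × (2.837×10⁴/5283)⁴ = 14.9769 × 831.601 = 1.25×10⁴.

L_P/L_Y ≈ 1.25×10⁴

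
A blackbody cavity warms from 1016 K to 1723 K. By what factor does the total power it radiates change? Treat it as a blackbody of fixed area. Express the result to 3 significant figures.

P ∝ T⁴, so P₂/P₁ = (T₂/T₁)⁴ = (1723/1016)⁴ = (1.69587)⁴ = 8.27.

P₂/P₁ ≈ 8.27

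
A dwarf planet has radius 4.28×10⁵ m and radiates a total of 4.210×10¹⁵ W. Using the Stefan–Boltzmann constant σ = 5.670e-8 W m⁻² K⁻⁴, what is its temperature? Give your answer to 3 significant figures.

Surface area A = 4πR² = 4π(4.28×10⁵ m)² = 2.30196×10¹² m².
P = σAT⁴ ⇒ T = (P/(σA))^(1/4) = (4.210×10¹⁵/(5.670×10⁻⁸×2.30196×10¹²))^(1/4) = 424 K.

T ≈ 424 K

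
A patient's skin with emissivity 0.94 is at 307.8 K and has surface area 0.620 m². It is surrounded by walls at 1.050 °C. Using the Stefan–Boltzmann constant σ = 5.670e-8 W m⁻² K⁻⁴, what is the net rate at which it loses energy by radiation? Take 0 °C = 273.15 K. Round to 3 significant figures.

Surroundings: T = 1.050 °C + 273.15 = 274.200 K.
Area A = 0.620 m².
Net radiated power P_net = εσA(T⁴ − T₀⁴) = 0.94×5.670×10⁻⁸×0.620×(307.8⁴ − 274.200⁴).
T⁴ − T₀⁴ = 8.97583×10⁹ − 5.65288×10⁹ = 3.32295×10⁹ K⁴, so P_net = 110 W.

Net loss ≈ 110 W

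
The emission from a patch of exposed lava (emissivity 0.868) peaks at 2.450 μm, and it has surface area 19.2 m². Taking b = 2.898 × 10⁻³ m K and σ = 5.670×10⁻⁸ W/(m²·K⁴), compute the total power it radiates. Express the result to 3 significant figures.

P ≈ 1.85×10⁶ W

Wien's law: T = b/λ_max = 2.898×10⁻³/2.450×10⁻⁶ = 1182.86 K.
Area A = 19.2 m².
Then P = εσAT⁴ = 0.868×5.670×10⁻⁸×19.2×(1182.86)⁴ = 1.85×10⁶ W.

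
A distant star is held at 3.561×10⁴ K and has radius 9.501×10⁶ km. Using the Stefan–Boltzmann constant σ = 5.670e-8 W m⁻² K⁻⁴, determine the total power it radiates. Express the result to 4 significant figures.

Surface area A = 4πR² = 4π(9.501×10⁹ m)² = 1.13435×10²¹ m².
P = σAT⁴ = 5.670×10⁻⁸ × 1.13435×10²¹ × (3.561×10⁴)⁴ = 1.034×10³² W.

P ≈ 1.034×10³² W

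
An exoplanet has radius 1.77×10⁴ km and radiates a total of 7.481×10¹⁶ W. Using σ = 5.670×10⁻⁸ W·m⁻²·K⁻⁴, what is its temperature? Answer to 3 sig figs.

T ≈ 135 K

Surface area A = 4πR² = 4π(1.77×10⁷ m)² = 3.93692×10¹⁵ m².
P = σAT⁴ ⇒ T = (P/(σA))^(1/4) = (7.481×10¹⁶/(5.670×10⁻⁸×3.93692×10¹⁵))^(1/4) = 135 K.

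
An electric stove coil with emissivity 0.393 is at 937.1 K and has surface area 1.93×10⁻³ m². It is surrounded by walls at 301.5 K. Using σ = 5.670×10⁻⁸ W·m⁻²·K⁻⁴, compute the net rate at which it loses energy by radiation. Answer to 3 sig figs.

Net loss ≈ 32.8 W

Area A = 1.93×10⁻³ m².
Net radiated power P_net = εσA(T⁴ − T₀⁴) = 0.393×5.670×10⁻⁸×1.93×10⁻³×(937.1⁴ − 301.5⁴).
T⁴ − T₀⁴ = 7.71159×10¹¹ − 8.26322×10⁹ = 7.62896×10¹¹ K⁴, so P_net = 32.8 W.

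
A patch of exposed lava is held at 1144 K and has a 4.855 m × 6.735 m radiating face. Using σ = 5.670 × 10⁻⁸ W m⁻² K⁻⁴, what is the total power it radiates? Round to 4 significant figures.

P ≈ 3.176×10⁶ W

Area A = 4.855 × 6.735 = 32.6984 m².
P = σAT⁴ = 5.670×10⁻⁸ × 32.6984 × (1144)⁴ = 3.176×10⁶ W.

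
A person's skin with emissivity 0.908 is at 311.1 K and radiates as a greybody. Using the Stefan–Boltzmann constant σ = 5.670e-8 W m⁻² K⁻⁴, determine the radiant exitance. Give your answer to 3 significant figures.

I ≈ 482 W/m²

Stefan–Boltzmann: I = εσT⁴ = 0.908 × 5.670×10⁻⁸ × (311.1)⁴ = 482 W/m².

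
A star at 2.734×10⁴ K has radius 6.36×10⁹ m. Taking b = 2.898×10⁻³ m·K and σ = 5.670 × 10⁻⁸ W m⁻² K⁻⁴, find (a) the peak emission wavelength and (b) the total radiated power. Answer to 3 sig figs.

λ_max ≈ 106 nm; P ≈ 1.61×10³¹ W

(a) λ_max = b/T = 2.898×10⁻³/2.734×10⁴ = 1.060×10⁻⁷ m = 106 nm.
Surface area A = 4πR² = 4π(6.36×10⁹ m)² = 5.08305×10²⁰ m².
(b) P = σAT⁴ = 5.670×10⁻⁸×5.08305×10²⁰×(2.734×10⁴)⁴ = 1.61×10³¹ W.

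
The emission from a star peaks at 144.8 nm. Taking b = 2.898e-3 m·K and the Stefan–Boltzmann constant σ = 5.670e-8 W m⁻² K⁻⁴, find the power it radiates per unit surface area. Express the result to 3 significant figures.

Wien's law: T = b/λ_max = 2.898×10⁻³/1.448×10⁻⁷ = 20013.8 K.
Then I = σT⁴ = 5.670×10⁻⁸×(20013.8)⁴ = 9.10×10⁹ W/m².

I ≈ 9.10×10⁹ W/m²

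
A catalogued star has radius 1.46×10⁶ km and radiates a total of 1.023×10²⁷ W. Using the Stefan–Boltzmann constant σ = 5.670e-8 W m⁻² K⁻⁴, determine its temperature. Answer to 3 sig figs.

T ≈ 5.09×10³ K

Surface area A = 4πR² = 4π(1.46×10⁹ m)² = 2.67865×10¹⁹ m².
P = σAT⁴ ⇒ T = (P/(σA))^(1/4) = (1.023×10²⁷/(5.670×10⁻⁸×2.67865×10¹⁹))^(1/4) = 5.09×10³ K.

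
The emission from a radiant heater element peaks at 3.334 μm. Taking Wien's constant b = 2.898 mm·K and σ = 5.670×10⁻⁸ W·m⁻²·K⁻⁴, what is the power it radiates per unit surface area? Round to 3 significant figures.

I ≈ 3.24×10⁴ W/m²

Wien's law: T = b/λ_max = 2.898×10⁻³/3.334×10⁻⁶ = 869.226 K.
Then I = σT⁴ = 5.670×10⁻⁸×(869.226)⁴ = 3.24×10⁴ W/m².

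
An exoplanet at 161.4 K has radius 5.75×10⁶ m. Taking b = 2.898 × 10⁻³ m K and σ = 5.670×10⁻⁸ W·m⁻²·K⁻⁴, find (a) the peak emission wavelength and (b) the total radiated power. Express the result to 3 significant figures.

λ_max ≈ 18.0 μm; P ≈ 1.60×10¹⁶ W

(a) λ_max = b/T = 2.898×10⁻³/161.4 = 1.796×10⁻⁵ m = 18.0 μm.
Surface area A = 4πR² = 4π(5.75×10⁶ m)² = 4.15476×10¹⁴ m².
(b) P = σAT⁴ = 5.670×10⁻⁸×4.15476×10¹⁴×(161.4)⁴ = 1.60×10¹⁶ W.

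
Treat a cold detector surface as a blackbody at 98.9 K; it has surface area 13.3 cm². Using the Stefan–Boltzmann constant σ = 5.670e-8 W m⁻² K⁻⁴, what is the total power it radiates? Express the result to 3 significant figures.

Area A = 13.3 cm² = 1.33×10⁻³ m².
P = σAT⁴ = 5.670×10⁻⁸ × 1.33×10⁻³ × (98.9)⁴ = 7.21×10⁻³ W.

P ≈ 7.21×10⁻³ W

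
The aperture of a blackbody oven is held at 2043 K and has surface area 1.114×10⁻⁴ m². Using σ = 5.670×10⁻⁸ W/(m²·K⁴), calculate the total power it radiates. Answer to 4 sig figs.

P ≈ 110.0 W

Area A = 1.114×10⁻⁴ m².
P = σAT⁴ = 5.670×10⁻⁸ × 1.114×10⁻⁴ × (2043)⁴ = 110.0 W.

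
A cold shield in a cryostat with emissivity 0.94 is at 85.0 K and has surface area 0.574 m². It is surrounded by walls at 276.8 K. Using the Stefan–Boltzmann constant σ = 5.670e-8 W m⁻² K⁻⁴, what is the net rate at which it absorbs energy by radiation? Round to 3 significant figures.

Area A = 0.574 m².
Net radiated power P_net = εσA(T⁴ − T₀⁴) = 0.94×5.670×10⁻⁸×0.574×(85.0⁴ − 276.8⁴).
T⁴ − T₀⁴ = 5.22006×10⁷ − 5.87035×10⁹ = -5.81815×10⁹ K⁴, so P_net = -178 W — negative, meaning a net gain of 178 W.

Net gain ≈ 178 W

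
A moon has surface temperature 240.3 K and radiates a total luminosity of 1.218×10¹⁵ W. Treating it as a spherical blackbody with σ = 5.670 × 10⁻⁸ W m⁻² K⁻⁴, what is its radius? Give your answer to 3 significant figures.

L = 4πR²σT⁴ ⇒ R = √(L/(4πσT⁴)).
σT⁴ = 189.059 W/m², so R = √(1.218×10¹⁵/(4π×189.059)) = 7.16×10⁵ m.

R ≈ 7.16×10⁵ m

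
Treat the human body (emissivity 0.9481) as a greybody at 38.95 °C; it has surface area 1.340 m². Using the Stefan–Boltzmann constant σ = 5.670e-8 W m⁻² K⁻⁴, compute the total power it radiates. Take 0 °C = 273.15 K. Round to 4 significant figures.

T = 38.95 °C + 273.15 = 312.10 K.
Area A = 1.340 m².
P = εσAT⁴ = 0.9481 × 5.670×10⁻⁸ × 1.340 × (312.10)⁴ = 683.5 W.

P ≈ 683.5 W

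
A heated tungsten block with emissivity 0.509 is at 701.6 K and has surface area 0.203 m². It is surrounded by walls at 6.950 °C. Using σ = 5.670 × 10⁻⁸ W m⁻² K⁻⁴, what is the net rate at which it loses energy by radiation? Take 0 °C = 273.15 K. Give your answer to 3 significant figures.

Surroundings: T = 6.950 °C + 273.15 = 280.100 K.
Area A = 0.203 m².
Net radiated power P_net = εσA(T⁴ − T₀⁴) = 0.509×5.670×10⁻⁸×0.203×(701.6⁴ − 280.100⁴).
T⁴ − T₀⁴ = 2.42303×10¹¹ − 6.15535×10⁹ = 2.36148×10¹¹ K⁴, so P_net = 1.38×10³ W.

Net loss ≈ 1.38×10³ W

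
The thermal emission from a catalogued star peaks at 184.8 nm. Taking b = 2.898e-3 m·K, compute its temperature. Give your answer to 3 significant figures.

T ≈ 1.57×10⁴ K

Wien's law gives T = b/λ_max = (2.898×10⁻³ m·K)/(1.848×10⁻⁷ m) = 1.57×10⁴ K.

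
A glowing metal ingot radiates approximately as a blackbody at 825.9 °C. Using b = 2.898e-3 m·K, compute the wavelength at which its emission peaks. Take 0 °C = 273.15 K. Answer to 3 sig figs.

T = 825.9 °C + 273.15 = 1099.05 K.
Wien's displacement law: λ_max = b/T = (2.898×10⁻³ m·K)/(1099.05 K) = 2.637×10⁻⁶ m.
That is 2.64 μm, in the infrared range.

λ_max ≈ 2.64 μm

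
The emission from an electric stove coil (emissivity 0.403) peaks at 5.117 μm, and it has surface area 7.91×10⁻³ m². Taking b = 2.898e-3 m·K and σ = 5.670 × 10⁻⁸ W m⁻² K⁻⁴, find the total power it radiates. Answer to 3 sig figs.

Wien's law: T = b/λ_max = 2.898×10⁻³/5.117×10⁻⁶ = 566.347 K.
Area A = 7.91×10⁻³ m².
Then P = εσAT⁴ = 0.403×5.670×10⁻⁸×7.91×10⁻³×(566.347)⁴ = 18.6 W.

P ≈ 18.6 W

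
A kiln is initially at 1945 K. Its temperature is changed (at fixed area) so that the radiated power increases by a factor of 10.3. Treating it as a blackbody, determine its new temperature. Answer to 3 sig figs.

P ∝ T⁴, so T₂/T₁ = (P₂/P₁)^(1/4) = (10.3)^(1/4) = 1.79147.
T₂ = 1945 × 1.79147 = 3.48×10³ K.

T₂ ≈ 3.48×10³ K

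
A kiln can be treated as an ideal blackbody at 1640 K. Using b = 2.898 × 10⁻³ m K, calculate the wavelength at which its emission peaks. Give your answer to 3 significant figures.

λ_max ≈ 1.77 μm

Wien's displacement law: λ_max = b/T = (2.898×10⁻³ m·K)/(1640 K) = 1.767×10⁻⁶ m.
That is 1.77 μm, in the infrared range.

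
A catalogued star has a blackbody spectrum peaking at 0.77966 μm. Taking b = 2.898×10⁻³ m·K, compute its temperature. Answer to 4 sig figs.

T ≈ 3717 K

Wien's law gives T = b/λ_max = (2.898×10⁻³ m·K)/(7.7966×10⁻⁷ m) = 3717 K.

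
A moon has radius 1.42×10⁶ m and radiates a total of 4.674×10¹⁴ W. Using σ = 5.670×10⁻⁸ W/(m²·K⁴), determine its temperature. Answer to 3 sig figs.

Surface area A = 4πR² = 4π(1.42×10⁶ m)² = 2.53388×10¹³ m².
P = σAT⁴ ⇒ T = (P/(σA))^(1/4) = (4.674×10¹⁴/(5.670×10⁻⁸×2.53388×10¹³))^(1/4) = 134 K.

T ≈ 134 K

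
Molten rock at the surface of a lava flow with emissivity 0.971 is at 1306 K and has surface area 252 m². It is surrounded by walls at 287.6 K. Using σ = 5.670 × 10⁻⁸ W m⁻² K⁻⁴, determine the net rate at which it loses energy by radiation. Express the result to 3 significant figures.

Net loss ≈ 4.03×10⁷ W

Area A = 252 m².
Net radiated power P_net = εσA(T⁴ − T₀⁴) = 0.971×5.670×10⁻⁸×252×(1306⁴ − 287.6⁴).
T⁴ − T₀⁴ = 2.90919×10¹² − 6.84157×10⁹ = 2.90235×10¹² K⁴, so P_net = 4.03×10⁷ W.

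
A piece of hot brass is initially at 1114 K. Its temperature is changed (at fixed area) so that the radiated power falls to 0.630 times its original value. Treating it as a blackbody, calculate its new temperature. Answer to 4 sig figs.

P ∝ T⁴, so T₂/T₁ = (P₂/P₁)^(1/4) = (0.630)^(1/4) = 0.890913.
T₂ = 1114 × 0.890913 = 992.5 K.

T₂ ≈ 992.5 K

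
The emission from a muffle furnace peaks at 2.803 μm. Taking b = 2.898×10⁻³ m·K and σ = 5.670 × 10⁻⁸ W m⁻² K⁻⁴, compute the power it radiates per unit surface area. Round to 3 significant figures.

Wien's law: T = b/λ_max = 2.898×10⁻³/2.803×10⁻⁶ = 1033.89 K.
Then I = σT⁴ = 5.670×10⁻⁸×(1033.89)⁴ = 6.48×10⁴ W/m².

I ≈ 6.48×10⁴ W/m²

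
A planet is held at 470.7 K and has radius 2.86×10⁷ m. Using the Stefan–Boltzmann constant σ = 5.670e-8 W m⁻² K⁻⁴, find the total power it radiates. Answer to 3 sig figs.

P ≈ 2.86×10¹⁹ W

Surface area A = 4πR² = 4π(2.86×10⁷ m)² = 1.02788×10¹⁶ m².
P = σAT⁴ = 5.670×10⁻⁸ × 1.02788×10¹⁶ × (470.7)⁴ = 2.86×10¹⁹ W.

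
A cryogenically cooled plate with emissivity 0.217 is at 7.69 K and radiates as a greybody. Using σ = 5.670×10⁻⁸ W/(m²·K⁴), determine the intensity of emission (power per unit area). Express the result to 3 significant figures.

Stefan–Boltzmann: I = εσT⁴ = 0.217 × 5.670×10⁻⁸ × (7.69)⁴ = 4.30×10⁻⁵ W/m².

I ≈ 4.30×10⁻⁵ W/m²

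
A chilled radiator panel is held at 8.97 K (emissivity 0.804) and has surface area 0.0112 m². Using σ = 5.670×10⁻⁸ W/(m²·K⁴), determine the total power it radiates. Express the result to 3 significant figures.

P ≈ 3.31×10⁻⁶ W

Area A = 0.0112 m².
P = εσAT⁴ = 0.804 × 5.670×10⁻⁸ × 0.0112 × (8.97)⁴ = 3.31×10⁻⁶ W.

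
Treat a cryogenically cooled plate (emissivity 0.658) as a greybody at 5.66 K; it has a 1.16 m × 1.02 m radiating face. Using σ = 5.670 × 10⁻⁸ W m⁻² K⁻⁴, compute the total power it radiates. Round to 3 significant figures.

P ≈ 4.53×10⁻⁵ W

Area A = 1.16 × 1.02 = 1.1832 m².
P = εσAT⁴ = 0.658 × 5.670×10⁻⁸ × 1.1832 × (5.66)⁴ = 4.53×10⁻⁵ W.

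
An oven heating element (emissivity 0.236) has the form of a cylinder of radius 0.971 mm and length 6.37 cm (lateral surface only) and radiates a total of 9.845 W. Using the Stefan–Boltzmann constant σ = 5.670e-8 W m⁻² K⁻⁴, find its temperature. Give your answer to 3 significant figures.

T ≈ 1.17×10³ K

Lateral area A = 2πrL = 2π×9.71×10⁻⁴×0.0637 = 3.88632×10⁻⁴ m².
P = εσAT⁴ ⇒ T = (P/(εσA))^(1/4) = (9.845/(0.236×5.670×10⁻⁸×3.88632×10⁻⁴))^(1/4) = 1.17×10³ K.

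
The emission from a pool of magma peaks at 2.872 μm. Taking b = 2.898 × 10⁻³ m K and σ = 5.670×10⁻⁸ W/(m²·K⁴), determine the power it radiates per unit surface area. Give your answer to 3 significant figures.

I ≈ 5.88×10⁴ W/m²

Wien's law: T = b/λ_max = 2.898×10⁻³/2.872×10⁻⁶ = 1009.05 K.
Then I = σT⁴ = 5.670×10⁻⁸×(1009.05)⁴ = 5.88×10⁴ W/m².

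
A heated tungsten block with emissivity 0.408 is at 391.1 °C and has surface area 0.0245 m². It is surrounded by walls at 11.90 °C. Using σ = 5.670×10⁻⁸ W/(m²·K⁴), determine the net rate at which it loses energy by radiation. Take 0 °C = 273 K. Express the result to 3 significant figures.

T = 391.1 °C + 273 = 664.1 K.
Surroundings: T = 11.90 °C + 273 = 284.90 K.
Area A = 0.0245 m².
Net radiated power P_net = εσA(T⁴ − T₀⁴) = 0.408×5.670×10⁻⁸×0.0245×(664.1⁴ − 284.90⁴).
T⁴ − T₀⁴ = 1.94506×10¹¹ − 6.58825×10⁹ = 1.87918×10¹¹ K⁴, so P_net = 107 W.

Net loss ≈ 107 W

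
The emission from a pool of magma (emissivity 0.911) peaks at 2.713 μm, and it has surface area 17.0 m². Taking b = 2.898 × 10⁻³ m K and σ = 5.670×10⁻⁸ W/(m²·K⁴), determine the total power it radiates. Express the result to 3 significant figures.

Wien's law: T = b/λ_max = 2.898×10⁻³/2.713×10⁻⁶ = 1068.19 K.
Area A = 17.0 m².
Then P = εσAT⁴ = 0.911×5.670×10⁻⁸×17.0×(1068.19)⁴ = 1.14×10⁶ W.

P ≈ 1.14×10⁶ W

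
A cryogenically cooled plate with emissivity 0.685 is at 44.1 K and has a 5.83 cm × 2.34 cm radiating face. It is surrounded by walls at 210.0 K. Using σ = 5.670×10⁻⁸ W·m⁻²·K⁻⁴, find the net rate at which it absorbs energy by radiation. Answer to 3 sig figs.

Net gain ≈ 0.103 W

Area A = 0.0583 × 0.0234 = 1.36422×10⁻³ m².
Net radiated power P_net = εσA(T⁴ − T₀⁴) = 0.685×5.670×10⁻⁸×1.36422×10⁻³×(44.1⁴ − 210.0⁴).
T⁴ − T₀⁴ = 3.78229×10⁶ − 1.94481×10⁹ = -1.94103×10⁹ K⁴, so P_net = -0.103 W — negative, meaning a net gain of 0.103 W.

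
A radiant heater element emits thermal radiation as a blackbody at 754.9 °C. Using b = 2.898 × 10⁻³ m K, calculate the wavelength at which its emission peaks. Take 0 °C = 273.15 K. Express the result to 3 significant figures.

λ_max ≈ 2.82 μm

T = 754.9 °C + 273.15 = 1028.05 K.
Wien's displacement law: λ_max = b/T = (2.898×10⁻³ m·K)/(1028.05 K) = 2.819×10⁻⁶ m.
That is 2.82 μm, in the infrared range.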